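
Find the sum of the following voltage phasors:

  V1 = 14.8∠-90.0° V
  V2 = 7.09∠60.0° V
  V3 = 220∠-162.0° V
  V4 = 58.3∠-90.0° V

Step 1 — Convert each phasor to rectangular form:
  V1 = 14.8·(cos(-90.0°) + j·sin(-90.0°)) = 0 - j14.8 V
  V2 = 7.09·(cos(60.0°) + j·sin(60.0°)) = 3.545 + j6.14 V
  V3 = 220·(cos(-162.0°) + j·sin(-162.0°)) = -209.2 - j67.98 V
  V4 = 58.3·(cos(-90.0°) + j·sin(-90.0°)) = 0 - j58.3 V
Step 2 — Sum components: V_total = -205.7 - j134.9 V.
Step 3 — Convert to polar: |V_total| = 246 V, ∠V_total = -146.7°.

V_total = 246∠-146.7° V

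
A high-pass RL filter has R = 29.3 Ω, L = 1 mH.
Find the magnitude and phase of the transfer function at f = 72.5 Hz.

Step 1 — Angular frequency: ω = 2π·72.5 = 455.5 rad/s.
Step 2 — Transfer function: H(jω) = jωL/(R + jωL).
Step 3 — Numerator jωL = j·0.4555; denominator R + jωL = 29.3 + j0.4555.
Step 4 — H = 0.0002417 + j0.01554.
Step 5 — Magnitude: |H| = 0.01555 (-36.2 dB); phase: φ = 89.1°.

|H| = 0.01555 (-36.2 dB), φ = 89.1°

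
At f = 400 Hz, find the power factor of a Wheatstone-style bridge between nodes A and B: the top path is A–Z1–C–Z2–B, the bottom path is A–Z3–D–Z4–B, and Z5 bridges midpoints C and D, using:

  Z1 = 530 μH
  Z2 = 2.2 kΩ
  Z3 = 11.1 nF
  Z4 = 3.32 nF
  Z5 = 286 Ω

Step 1 — Angular frequency: ω = 2π·f = 2π·400 = 2513 rad/s.
Step 2 — Component impedances:
  Z1: Z = jωL = j·2513·0.00053 = 0 + j1.332 Ω
  Z2: Z = R = 2200 Ω
  Z3: Z = 1/(jωC) = -j/(ω·C) = 0 - j3.585e+04 Ω
  Z4: Z = 1/(jωC) = -j/(ω·C) = 0 - j1.198e+05 Ω
  Z5: Z = R = 286 Ω
Step 3 — Bridge requires nodal analysis (the Z5 bridge couples midpoints C and D, so the two paths cannot be reduced to a simple series/parallel combination). Setting node B to ground and injecting 1 A at node A, the 3-node admittance system at A, C, D solves to V_A = Z_AB = 2199 - j39.03 Ω = 2200∠-1.0° Ω.
Step 4 — Power factor: PF = cos(φ) = Re(Z)/|Z| = 2199.16/2199.51 = 0.9998.
Step 5 — Type: Im(Z) = -39.03 ⇒ leading (phase φ = -1.0°).

PF = 0.9998 (leading, φ = -1.0°)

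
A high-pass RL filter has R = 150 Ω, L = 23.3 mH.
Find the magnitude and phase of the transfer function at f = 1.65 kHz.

Step 1 — Angular frequency: ω = 2π·1650 = 1.037e+04 rad/s.
Step 2 — Transfer function: H(jω) = jωL/(R + jωL).
Step 3 — Numerator jωL = j·241.6; denominator R + jωL = 150 + j241.6.
Step 4 — H = 0.7217 + j0.4482.
Step 5 — Magnitude: |H| = 0.8495 (-1.4 dB); phase: φ = 31.8°.

|H| = 0.8495 (-1.4 dB), φ = 31.8°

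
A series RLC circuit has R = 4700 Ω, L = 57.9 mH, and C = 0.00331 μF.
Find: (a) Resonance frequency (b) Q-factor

Step 1 — Resonance condition Im(Z)=0 gives ω₀ = 1/√(LC).
Step 2 — ω₀ = 1/√(0.0579·3.31e-09) = 7.223e+04 rad/s.
Step 3 — f₀ = ω₀/(2π) = 1.15e+04 Hz.
Step 4 — Series Q: Q = ω₀L/R = 7.223e+04·0.0579/4700 = 0.8899.

(a) f₀ = 1.15e+04 Hz  (b) Q = 0.8899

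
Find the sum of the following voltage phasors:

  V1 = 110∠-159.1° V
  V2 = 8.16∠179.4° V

Step 1 — Convert each phasor to rectangular form:
  V1 = 110·(cos(-159.1°) + j·sin(-159.1°)) = -102.8 - j39.24 V
  V2 = 8.16·(cos(179.4°) + j·sin(179.4°)) = -8.16 + j0.08545 V
Step 2 — Sum components: V_total = -110.9 - j39.16 V.
Step 3 — Convert to polar: |V_total| = 117.6 V, ∠V_total = -160.6°.

V_total = 117.6∠-160.6° V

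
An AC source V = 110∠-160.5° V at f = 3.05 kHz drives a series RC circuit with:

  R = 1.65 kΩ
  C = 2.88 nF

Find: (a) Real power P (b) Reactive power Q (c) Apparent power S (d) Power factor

Step 1 — Angular frequency: ω = 2π·f = 2π·3050 = 1.916e+04 rad/s.
Step 2 — Component impedances:
  R: Z = R = 1650 Ω
  C: Z = 1/(jωC) = -j/(ω·C) = 0 - j1.812e+04 Ω
Step 3 — Series combination: Z_total = R + C = 1650 - j1.812e+04 Ω = 1.819e+04∠-84.8° Ω.
Step 4 — Source phasor: V = 110∠-160.5° V = -103.7 - j36.72 V.
Step 5 — Current: I = V / Z = 0.001493 - j0.005859 A = 0.006046∠-75.7° A.
Step 6 — Complex power: S = V·I* = 0.06032 - j0.6623 VA.
Step 7 — Real power: P = Re(S) = 0.06032 W.
Step 8 — Reactive power: Q = Im(S) = -0.6623 VAR.
Step 9 — Apparent power: |S| = 0.6651 VA.
Step 10 — Power factor: PF = P/|S| = 0.09069 (leading).

(a) P = 0.06032 W  (b) Q = -0.6623 VAR  (c) S = 0.6651 VA  (d) PF = 0.09069 (leading)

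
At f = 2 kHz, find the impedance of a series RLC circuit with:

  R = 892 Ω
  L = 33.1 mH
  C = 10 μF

Step 1 — Angular frequency: ω = 2π·f = 2π·2000 = 1.257e+04 rad/s.
Step 2 — Component impedances:
  R: Z = R = 892 Ω
  L: Z = jωL = j·1.257e+04·0.0331 = 0 + j415.9 Ω
  C: Z = 1/(jωC) = -j/(ω·C) = 0 - j7.958 Ω
Step 3 — Series combination: Z_total = R + L + C = 892 + j408 Ω = 980.9∠24.6° Ω.

Z = 892 + j408 Ω = 980.9∠24.6° Ω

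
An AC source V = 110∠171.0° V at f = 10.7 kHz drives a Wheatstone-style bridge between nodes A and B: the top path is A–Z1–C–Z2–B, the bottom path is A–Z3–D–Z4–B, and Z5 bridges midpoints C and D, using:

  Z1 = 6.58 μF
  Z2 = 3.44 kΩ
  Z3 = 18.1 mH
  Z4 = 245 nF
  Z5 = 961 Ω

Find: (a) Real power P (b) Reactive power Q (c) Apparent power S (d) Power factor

Step 1 — Angular frequency: ω = 2π·f = 2π·1.07e+04 = 6.723e+04 rad/s.
Step 2 — Component impedances:
  Z1: Z = 1/(jωC) = -j/(ω·C) = 0 - j2.261 Ω
  Z2: Z = R = 3440 Ω
  Z3: Z = jωL = j·6.723e+04·0.0181 = 0 + j1217 Ω
  Z4: Z = 1/(jωC) = -j/(ω·C) = 0 - j60.71 Ω
  Z5: Z = R = 961 Ω
Step 3 — Bridge requires nodal analysis (the Z5 bridge couples midpoints C and D, so the two paths cannot be reduced to a simple series/parallel combination). Setting node B to ground and injecting 1 A at node A, the 3-node admittance system at A, C, D solves to V_A = Z_AB = 536 + j292.4 Ω = 610.5∠28.6° Ω.
Step 4 — Source phasor: V = 110∠171.0° V = -108.6 + j17.21 V.
Step 5 — Current: I = V / Z = -0.1427 + j0.11 A = 0.1802∠142.4° A.
Step 6 — Complex power: S = V·I* = 17.4 + j9.49 VA.
Step 7 — Real power: P = Re(S) = 17.4 W.
Step 8 — Reactive power: Q = Im(S) = 9.49 VAR.
Step 9 — Apparent power: |S| = 19.82 VA.
Step 10 — Power factor: PF = P/|S| = 0.8779 (lagging).

(a) P = 17.4 W  (b) Q = 9.49 VAR  (c) S = 19.82 VA  (d) PF = 0.8779 (lagging)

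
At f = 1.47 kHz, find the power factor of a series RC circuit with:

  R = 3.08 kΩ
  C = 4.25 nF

Step 1 — Angular frequency: ω = 2π·f = 2π·1470 = 9236 rad/s.
Step 2 — Component impedances:
  R: Z = R = 3080 Ω
  C: Z = 1/(jωC) = -j/(ω·C) = 0 - j2.547e+04 Ω
Step 3 — Series combination: Z_total = R + C = 3080 - j2.547e+04 Ω = 2.566e+04∠-83.1° Ω.
Step 4 — Power factor: PF = cos(φ) = Re(Z)/|Z| = 3080/2.566e+04 = 0.12.
Step 5 — Type: Im(Z) = -2.547e+04 ⇒ leading (phase φ = -83.1°).

PF = 0.12 (leading, φ = -83.1°)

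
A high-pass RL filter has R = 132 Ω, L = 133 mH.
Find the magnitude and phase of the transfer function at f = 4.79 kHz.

Step 1 — Angular frequency: ω = 2π·4790 = 3.01e+04 rad/s.
Step 2 — Transfer function: H(jω) = jωL/(R + jωL).
Step 3 — Numerator jωL = j·4003; denominator R + jωL = 132 + j4003.
Step 4 — H = 0.9989 + j0.03294.
Step 5 — Magnitude: |H| = 0.9995 (-0.0 dB); phase: φ = 1.9°.

|H| = 0.9995 (-0.0 dB), φ = 1.9°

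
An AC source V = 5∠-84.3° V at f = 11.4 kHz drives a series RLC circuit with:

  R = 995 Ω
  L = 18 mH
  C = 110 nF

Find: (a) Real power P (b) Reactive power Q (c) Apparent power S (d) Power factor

Step 1 — Angular frequency: ω = 2π·f = 2π·1.14e+04 = 7.163e+04 rad/s.
Step 2 — Component impedances:
  R: Z = R = 995 Ω
  L: Z = jωL = j·7.163e+04·0.018 = 0 + j1289 Ω
  C: Z = 1/(jωC) = -j/(ω·C) = 0 - j126.9 Ω
Step 3 — Series combination: Z_total = R + L + C = 995 + j1162 Ω = 1530∠49.4° Ω.
Step 4 — Source phasor: V = 5∠-84.3° V = 0.4966 - j4.975 V.
Step 5 — Current: I = V / Z = -0.002259 - j0.002361 A = 0.003268∠-133.7° A.
Step 6 — Complex power: S = V·I* = 0.01062 + j0.01241 VA.
Step 7 — Real power: P = Re(S) = 0.01062 W.
Step 8 — Reactive power: Q = Im(S) = 0.01241 VAR.
Step 9 — Apparent power: |S| = 0.01634 VA.
Step 10 — Power factor: PF = P/|S| = 0.6503 (lagging).

(a) P = 0.01062 W  (b) Q = 0.01241 VAR  (c) S = 0.01634 VA  (d) PF = 0.6503 (lagging)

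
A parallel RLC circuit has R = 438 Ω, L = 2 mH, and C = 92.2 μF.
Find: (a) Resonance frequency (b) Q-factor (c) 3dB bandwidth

Step 1 — Resonance: ω₀ = 1/√(LC) = 1/√(0.002·9.22e-05) = 2329 rad/s.
Step 2 — f₀ = ω₀/(2π) = 370.6 Hz.
Step 3 — Parallel Q: Q = R/(ω₀L) = 438/(2329·0.002) = 94.04.
Step 4 — Bandwidth: Δω = ω₀/Q = 24.76 rad/s; BW = Δω/(2π) = 3.941 Hz.

(a) f₀ = 370.6 Hz  (b) Q = 94.04  (c) BW = 3.941 Hz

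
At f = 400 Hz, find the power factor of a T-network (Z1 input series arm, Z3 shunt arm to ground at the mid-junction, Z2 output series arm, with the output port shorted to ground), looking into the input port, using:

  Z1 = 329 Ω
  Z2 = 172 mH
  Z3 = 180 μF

Step 1 — Angular frequency: ω = 2π·f = 2π·400 = 2513 rad/s.
Step 2 — Component impedances:
  Z1: Z = R = 329 Ω
  Z2: Z = jωL = j·2513·0.172 = 0 + j432.3 Ω
  Z3: Z = 1/(jωC) = -j/(ω·C) = 0 - j2.21 Ω
Step 3 — With the output port shorted to ground, the output series arm Z2 runs from the junction to ground; the shunt arm Z3 also runs from the junction to ground. They appear in parallel: Z3 || Z2 = 0 - j2.222 Ω.
Step 4 — Series with input arm Z1: Z_in = Z1 + (Z3 || Z2) = 329 - j2.222 Ω = 329∠-0.4° Ω.
Step 5 — Power factor: PF = cos(φ) = Re(Z)/|Z| = 329/329 = 1.
Step 6 — Type: Im(Z) = -2.222 ⇒ leading (phase φ = -0.4°).

PF = 1 (leading, φ = -0.4°)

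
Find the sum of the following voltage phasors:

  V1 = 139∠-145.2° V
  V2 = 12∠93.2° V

Step 1 — Convert each phasor to rectangular form:
  V1 = 139·(cos(-145.2°) + j·sin(-145.2°)) = -114.1 - j79.33 V
  V2 = 12·(cos(93.2°) + j·sin(93.2°)) = -0.6699 + j11.98 V
Step 2 — Sum components: V_total = -114.8 - j67.35 V.
Step 3 — Convert to polar: |V_total| = 133.1 V, ∠V_total = -149.6°.

V_total = 133.1∠-149.6° V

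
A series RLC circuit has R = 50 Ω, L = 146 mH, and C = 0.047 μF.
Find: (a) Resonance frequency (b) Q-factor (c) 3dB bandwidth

Step 1 — Resonance: ω₀ = 1/√(LC) = 1/√(0.146·4.7e-08) = 1.207e+04 rad/s.
Step 2 — f₀ = ω₀/(2π) = 1921 Hz.
Step 3 — Series Q: Q = ω₀L/R = 1.207e+04·0.146/50 = 35.25.
Step 4 — Bandwidth: Δω = ω₀/Q = 342.5 rad/s; BW = Δω/(2π) = 54.51 Hz.

(a) f₀ = 1921 Hz  (b) Q = 35.25  (c) BW = 54.51 Hz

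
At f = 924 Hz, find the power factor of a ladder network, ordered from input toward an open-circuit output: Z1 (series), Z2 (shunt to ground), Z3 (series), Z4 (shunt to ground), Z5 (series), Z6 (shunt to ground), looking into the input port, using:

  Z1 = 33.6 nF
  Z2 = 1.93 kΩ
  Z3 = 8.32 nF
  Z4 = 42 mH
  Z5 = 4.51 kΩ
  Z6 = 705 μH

Step 1 — Angular frequency: ω = 2π·f = 2π·924 = 5806 rad/s.
Step 2 — Component impedances:
  Z1: Z = 1/(jωC) = -j/(ω·C) = 0 - j5126 Ω
  Z2: Z = R = 1930 Ω
  Z3: Z = 1/(jωC) = -j/(ω·C) = 0 - j2.07e+04 Ω
  Z4: Z = jωL = j·5806·0.042 = 0 + j243.8 Ω
  Z5: Z = R = 4510 Ω
  Z6: Z = jωL = j·5806·0.000705 = 0 + j4.093 Ω
Step 3 — Ladder network (open output): work backward from the far end, alternating series and parallel combinations. Z_in = 1913 - j5307 Ω = 5641∠-70.2° Ω.
Step 4 — Power factor: PF = cos(φ) = Re(Z)/|Z| = 1913/5641 = 0.3391.
Step 5 — Type: Im(Z) = -5307 ⇒ leading (phase φ = -70.2°).

PF = 0.3391 (leading, φ = -70.2°)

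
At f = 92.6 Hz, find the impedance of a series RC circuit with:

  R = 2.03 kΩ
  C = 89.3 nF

Step 1 — Angular frequency: ω = 2π·f = 2π·92.6 = 581.8 rad/s.
Step 2 — Component impedances:
  R: Z = R = 2030 Ω
  C: Z = 1/(jωC) = -j/(ω·C) = 0 - j1.925e+04 Ω
Step 3 — Series combination: Z_total = R + C = 2030 - j1.925e+04 Ω = 1.935e+04∠-84.0° Ω.

Z = 2030 - j1.925e+04 Ω = 1.935e+04∠-84.0° Ω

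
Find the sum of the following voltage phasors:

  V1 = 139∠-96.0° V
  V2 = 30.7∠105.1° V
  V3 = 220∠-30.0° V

Step 1 — Convert each phasor to rectangular form:
  V1 = 139·(cos(-96.0°) + j·sin(-96.0°)) = -14.53 - j138.2 V
  V2 = 30.7·(cos(105.1°) + j·sin(105.1°)) = -7.997 + j29.64 V
  V3 = 220·(cos(-30.0°) + j·sin(-30.0°)) = 190.5 - j110 V
Step 2 — Sum components: V_total = 168 - j218.6 V.
Step 3 — Convert to polar: |V_total| = 275.7 V, ∠V_total = -52.5°.

V_total = 275.7∠-52.5° V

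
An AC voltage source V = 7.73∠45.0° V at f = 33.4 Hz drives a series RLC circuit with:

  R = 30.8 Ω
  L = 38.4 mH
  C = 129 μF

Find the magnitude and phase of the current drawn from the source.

Step 1 — Angular frequency: ω = 2π·f = 2π·33.4 = 209.9 rad/s.
Step 2 — Component impedances:
  R: Z = R = 30.8 Ω
  L: Z = jωL = j·209.9·0.0384 = 0 + j8.059 Ω
  C: Z = 1/(jωC) = -j/(ω·C) = 0 - j36.94 Ω
Step 3 — Series combination: Z_total = R + L + C = 30.8 - j28.88 Ω = 42.22∠-43.2° Ω.
Step 4 — Source phasor: V = 7.73∠45.0° V = 5.466 + j5.466 V.
Step 5 — Ohm's law: I = V / Z_total = (5.466 + j5.466) / (30.8 - j28.88) = 0.005886 + j0.183 A.
Step 6 — Convert to polar: |I| = 0.1831 A, ∠I = 88.2°.

I = 0.1831∠88.2° A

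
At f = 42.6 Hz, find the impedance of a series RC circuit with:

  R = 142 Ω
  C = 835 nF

Step 1 — Angular frequency: ω = 2π·f = 2π·42.6 = 267.7 rad/s.
Step 2 — Component impedances:
  R: Z = R = 142 Ω
  C: Z = 1/(jωC) = -j/(ω·C) = 0 - j4474 Ω
Step 3 — Series combination: Z_total = R + C = 142 - j4474 Ω = 4477∠-88.2° Ω.

Z = 142 - j4474 Ω = 4477∠-88.2° Ω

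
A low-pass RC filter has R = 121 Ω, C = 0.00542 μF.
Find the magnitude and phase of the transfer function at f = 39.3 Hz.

Step 1 — Angular frequency: ω = 2π·39.3 = 246.9 rad/s.
Step 2 — Transfer function: H(jω) = 1/(1 + jωRC).
Step 3 — Denominator: 1 + jωRC = 1 + j·246.9·121·5.42e-09 = 1 + j0.0001619.
Step 4 — H = 1 - j0.0001619.
Step 5 — Magnitude: |H| = 1 (-0.0 dB); phase: φ = -0.0°.

|H| = 1 (-0.0 dB), φ = -0.0°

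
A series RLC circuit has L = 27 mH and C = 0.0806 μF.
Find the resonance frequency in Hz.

Step 1 — Resonance condition Im(Z)=0 gives ω₀ = 1/√(LC).
Step 2 — ω₀ = 1/√(0.027·8.06e-08) = 2.144e+04 rad/s.
Step 3 — f₀ = ω₀/(2π) = 3412 Hz.

f₀ = 3412 Hz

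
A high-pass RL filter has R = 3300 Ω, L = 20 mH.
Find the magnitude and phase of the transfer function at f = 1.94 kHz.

Step 1 — Angular frequency: ω = 2π·1940 = 1.219e+04 rad/s.
Step 2 — Transfer function: H(jω) = jωL/(R + jωL).
Step 3 — Numerator jωL = j·243.8; denominator R + jωL = 3300 + j243.8.
Step 4 — H = 0.005428 + j0.07347.
Step 5 — Magnitude: |H| = 0.07367 (-22.7 dB); phase: φ = 85.8°.

|H| = 0.07367 (-22.7 dB), φ = 85.8°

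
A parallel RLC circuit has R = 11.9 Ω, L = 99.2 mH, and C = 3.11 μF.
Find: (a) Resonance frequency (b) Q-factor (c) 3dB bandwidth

Step 1 — Resonance: ω₀ = 1/√(LC) = 1/√(0.0992·3.11e-06) = 1800 rad/s.
Step 2 — f₀ = ω₀/(2π) = 286.5 Hz.
Step 3 — Parallel Q: Q = R/(ω₀L) = 11.9/(1800·0.0992) = 0.06663.
Step 4 — Bandwidth: Δω = ω₀/Q = 2.702e+04 rad/s; BW = Δω/(2π) = 4300 Hz.

(a) f₀ = 286.5 Hz  (b) Q = 0.06663  (c) BW = 4300 Hz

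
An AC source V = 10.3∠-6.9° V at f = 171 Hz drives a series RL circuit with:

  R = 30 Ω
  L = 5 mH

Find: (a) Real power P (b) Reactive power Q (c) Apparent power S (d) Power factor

Step 1 — Angular frequency: ω = 2π·f = 2π·171 = 1074 rad/s.
Step 2 — Component impedances:
  R: Z = R = 30 Ω
  L: Z = jωL = j·1074·0.005 = 0 + j5.372 Ω
Step 3 — Series combination: Z_total = R + L = 30 + j5.372 Ω = 30.48∠10.2° Ω.
Step 4 — Source phasor: V = 10.3∠-6.9° V = 10.23 - j1.237 V.
Step 5 — Current: I = V / Z = 0.3231 - j0.0991 A = 0.338∠-17.1° A.
Step 6 — Complex power: S = V·I* = 3.426 + j0.6136 VA.
Step 7 — Real power: P = Re(S) = 3.426 W.
Step 8 — Reactive power: Q = Im(S) = 0.6136 VAR.
Step 9 — Apparent power: |S| = 3.481 VA.
Step 10 — Power factor: PF = P/|S| = 0.9843 (lagging).

(a) P = 3.426 W  (b) Q = 0.6136 VAR  (c) S = 3.481 VA  (d) PF = 0.9843 (lagging)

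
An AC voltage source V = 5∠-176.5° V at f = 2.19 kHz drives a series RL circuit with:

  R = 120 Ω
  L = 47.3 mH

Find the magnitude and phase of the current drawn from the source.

Step 1 — Angular frequency: ω = 2π·f = 2π·2190 = 1.376e+04 rad/s.
Step 2 — Component impedances:
  R: Z = R = 120 Ω
  L: Z = jωL = j·1.376e+04·0.0473 = 0 + j650.9 Ω
Step 3 — Series combination: Z_total = R + L = 120 + j650.9 Ω = 661.8∠79.6° Ω.
Step 4 — Source phasor: V = 5∠-176.5° V = -4.991 - j0.3052 V.
Step 5 — Ohm's law: I = V / Z_total = (-4.991 - j0.3052) / (120 + j650.9) = -0.001821 + j0.007332 A.
Step 6 — Convert to polar: |I| = 0.007555 A, ∠I = 103.9°.

I = 0.007555∠103.9° A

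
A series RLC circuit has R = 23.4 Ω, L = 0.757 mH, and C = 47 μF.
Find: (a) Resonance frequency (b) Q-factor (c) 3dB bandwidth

Step 1 — Resonance: ω₀ = 1/√(LC) = 1/√(0.000757·4.7e-05) = 5302 rad/s.
Step 2 — f₀ = ω₀/(2π) = 843.8 Hz.
Step 3 — Series Q: Q = ω₀L/R = 5302·0.000757/23.4 = 0.1715.
Step 4 — Bandwidth: Δω = ω₀/Q = 3.091e+04 rad/s; BW = Δω/(2π) = 4920 Hz.

(a) f₀ = 843.8 Hz  (b) Q = 0.1715  (c) BW = 4920 Hz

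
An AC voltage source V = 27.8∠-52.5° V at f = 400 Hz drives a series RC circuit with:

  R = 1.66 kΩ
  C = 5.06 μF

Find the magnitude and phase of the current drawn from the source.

Step 1 — Angular frequency: ω = 2π·f = 2π·400 = 2513 rad/s.
Step 2 — Component impedances:
  R: Z = R = 1660 Ω
  C: Z = 1/(jωC) = -j/(ω·C) = 0 - j78.63 Ω
Step 3 — Series combination: Z_total = R + C = 1660 - j78.63 Ω = 1662∠-2.7° Ω.
Step 4 — Source phasor: V = 27.8∠-52.5° V = 16.92 - j22.06 V.
Step 5 — Ohm's law: I = V / Z_total = (16.92 - j22.06) / (1660 - j78.63) = 0.0108 - j0.01277 A.
Step 6 — Convert to polar: |I| = 0.01673 A, ∠I = -49.8°.

I = 0.01673∠-49.8° A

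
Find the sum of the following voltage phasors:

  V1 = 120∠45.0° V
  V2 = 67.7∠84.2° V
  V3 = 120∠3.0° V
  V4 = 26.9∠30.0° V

Step 1 — Convert each phasor to rectangular form:
  V1 = 120·(cos(45.0°) + j·sin(45.0°)) = 84.85 + j84.85 V
  V2 = 67.7·(cos(84.2°) + j·sin(84.2°)) = 6.842 + j67.35 V
  V3 = 120·(cos(3.0°) + j·sin(3.0°)) = 119.8 + j6.28 V
  V4 = 26.9·(cos(30.0°) + j·sin(30.0°)) = 23.3 + j13.45 V
Step 2 — Sum components: V_total = 234.8 + j171.9 V.
Step 3 — Convert to polar: |V_total| = 291 V, ∠V_total = 36.2°.

V_total = 291∠36.2° V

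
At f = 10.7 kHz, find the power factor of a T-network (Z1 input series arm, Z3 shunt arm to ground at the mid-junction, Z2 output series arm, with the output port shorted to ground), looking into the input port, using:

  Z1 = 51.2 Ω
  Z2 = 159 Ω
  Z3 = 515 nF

Step 1 — Angular frequency: ω = 2π·f = 2π·1.07e+04 = 6.723e+04 rad/s.
Step 2 — Component impedances:
  Z1: Z = R = 51.2 Ω
  Z2: Z = R = 159 Ω
  Z3: Z = 1/(jωC) = -j/(ω·C) = 0 - j28.88 Ω
Step 3 — With the output port shorted to ground, the output series arm Z2 runs from the junction to ground; the shunt arm Z3 also runs from the junction to ground. They appear in parallel: Z3 || Z2 = 5.079 - j27.96 Ω.
Step 4 — Series with input arm Z1: Z_in = Z1 + (Z3 || Z2) = 56.28 - j27.96 Ω = 62.84∠-26.4° Ω.
Step 5 — Power factor: PF = cos(φ) = Re(Z)/|Z| = 56.28/62.84 = 0.8956.
Step 6 — Type: Im(Z) = -27.96 ⇒ leading (phase φ = -26.4°).

PF = 0.8956 (leading, φ = -26.4°)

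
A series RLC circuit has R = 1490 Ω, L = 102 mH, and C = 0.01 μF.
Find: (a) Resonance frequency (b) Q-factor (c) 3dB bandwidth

Step 1 — Resonance condition Im(Z)=0 gives ω₀ = 1/√(LC).
Step 2 — ω₀ = 1/√(0.102·1e-08) = 3.131e+04 rad/s.
Step 3 — f₀ = ω₀/(2π) = 4983 Hz.
Step 4 — Series Q: Q = ω₀L/R = 3.131e+04·0.102/1490 = 2.143.
Step 5 — 3dB bandwidth: Δω = ω₀/Q = 1.461e+04 rad/s; BW = Δω/(2π) = 2325 Hz.

(a) f₀ = 4983 Hz  (b) Q = 2.143  (c) BW = 2325 Hz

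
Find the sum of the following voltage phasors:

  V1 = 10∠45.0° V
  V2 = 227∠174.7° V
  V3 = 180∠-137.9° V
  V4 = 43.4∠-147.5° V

Step 1 — Convert each phasor to rectangular form:
  V1 = 10·(cos(45.0°) + j·sin(45.0°)) = 7.071 + j7.071 V
  V2 = 227·(cos(174.7°) + j·sin(174.7°)) = -226 + j20.97 V
  V3 = 180·(cos(-137.9°) + j·sin(-137.9°)) = -133.6 - j120.7 V
  V4 = 43.4·(cos(-147.5°) + j·sin(-147.5°)) = -36.6 - j23.32 V
Step 2 — Sum components: V_total = -389.1 - j116 V.
Step 3 — Convert to polar: |V_total| = 406 V, ∠V_total = -163.4°.

V_total = 406∠-163.4° V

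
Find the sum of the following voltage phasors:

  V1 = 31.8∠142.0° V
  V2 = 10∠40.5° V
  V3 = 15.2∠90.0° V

Step 1 — Convert each phasor to rectangular form:
  V1 = 31.8·(cos(142.0°) + j·sin(142.0°)) = -25.06 + j19.58 V
  V2 = 10·(cos(40.5°) + j·sin(40.5°)) = 7.604 + j6.494 V
  V3 = 15.2·(cos(90.0°) + j·sin(90.0°)) = 0 + j15.2 V
Step 2 — Sum components: V_total = -17.45 + j41.27 V.
Step 3 — Convert to polar: |V_total| = 44.81 V, ∠V_total = 112.9°.

V_total = 44.81∠112.9° V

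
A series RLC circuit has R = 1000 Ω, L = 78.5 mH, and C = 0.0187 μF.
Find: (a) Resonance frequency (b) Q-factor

Step 1 — Resonance condition Im(Z)=0 gives ω₀ = 1/√(LC).
Step 2 — ω₀ = 1/√(0.0785·1.87e-08) = 2.61e+04 rad/s.
Step 3 — f₀ = ω₀/(2π) = 4154 Hz.
Step 4 — Series Q: Q = ω₀L/R = 2.61e+04·0.0785/1000 = 2.049.

(a) f₀ = 4154 Hz  (b) Q = 2.049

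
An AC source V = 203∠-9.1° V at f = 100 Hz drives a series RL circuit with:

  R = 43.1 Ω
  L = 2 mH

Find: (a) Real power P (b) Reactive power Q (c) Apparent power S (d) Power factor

Step 1 — Angular frequency: ω = 2π·f = 2π·100 = 628.3 rad/s.
Step 2 — Component impedances:
  R: Z = R = 43.1 Ω
  L: Z = jωL = j·628.3·0.002 = 0 + j1.257 Ω
Step 3 — Series combination: Z_total = R + L = 43.1 + j1.257 Ω = 43.12∠1.7° Ω.
Step 4 — Source phasor: V = 203∠-9.1° V = 200.4 - j32.11 V.
Step 5 — Current: I = V / Z = 4.625 - j0.8798 A = 4.708∠-10.8° A.
Step 6 — Complex power: S = V·I* = 955.3 + j27.85 VA.
Step 7 — Real power: P = Re(S) = 955.3 W.
Step 8 — Reactive power: Q = Im(S) = 27.85 VAR.
Step 9 — Apparent power: |S| = 955.7 VA.
Step 10 — Power factor: PF = P/|S| = 0.9996 (lagging).

(a) P = 955.3 W  (b) Q = 27.85 VAR  (c) S = 955.7 VA  (d) PF = 0.9996 (lagging)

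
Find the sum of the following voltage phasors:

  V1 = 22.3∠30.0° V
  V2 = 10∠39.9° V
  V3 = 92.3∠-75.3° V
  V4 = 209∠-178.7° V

Step 1 — Convert each phasor to rectangular form:
  V1 = 22.3·(cos(30.0°) + j·sin(30.0°)) = 19.31 + j11.15 V
  V2 = 10·(cos(39.9°) + j·sin(39.9°)) = 7.672 + j6.414 V
  V3 = 92.3·(cos(-75.3°) + j·sin(-75.3°)) = 23.42 - j89.28 V
  V4 = 209·(cos(-178.7°) + j·sin(-178.7°)) = -208.9 - j4.742 V
Step 2 — Sum components: V_total = -158.5 - j76.46 V.
Step 3 — Convert to polar: |V_total| = 176 V, ∠V_total = -154.3°.

V_total = 176∠-154.3° V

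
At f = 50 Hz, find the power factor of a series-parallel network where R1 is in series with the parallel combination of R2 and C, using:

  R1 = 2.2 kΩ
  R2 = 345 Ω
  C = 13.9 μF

Step 1 — Angular frequency: ω = 2π·f = 2π·50 = 314.2 rad/s.
Step 2 — Component impedances:
  R1: Z = R = 2200 Ω
  R2: Z = R = 345 Ω
  C: Z = 1/(jωC) = -j/(ω·C) = 0 - j229 Ω
Step 3 — Parallel branch: R2 || C = 1/(1/R2 + 1/C) = 105.5 - j159 Ω.
Step 4 — Series with R1: Z_total = R1 + (R2 || C) = 2306 - j159 Ω = 2311∠-3.9° Ω.
Step 5 — Power factor: PF = cos(φ) = Re(Z)/|Z| = 2305.5/2311 = 0.9976.
Step 6 — Type: Im(Z) = -159 ⇒ leading (phase φ = -3.9°).

PF = 0.9976 (leading, φ = -3.9°)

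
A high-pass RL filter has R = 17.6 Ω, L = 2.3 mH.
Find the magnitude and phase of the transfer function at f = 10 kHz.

Step 1 — Angular frequency: ω = 2π·1e+04 = 6.283e+04 rad/s.
Step 2 — Transfer function: H(jω) = jωL/(R + jωL).
Step 3 — Numerator jωL = j·144.5; denominator R + jωL = 17.6 + j144.5.
Step 4 — H = 0.9854 + j0.12.
Step 5 — Magnitude: |H| = 0.9927 (-0.1 dB); phase: φ = 6.9°.

|H| = 0.9927 (-0.1 dB), φ = 6.9°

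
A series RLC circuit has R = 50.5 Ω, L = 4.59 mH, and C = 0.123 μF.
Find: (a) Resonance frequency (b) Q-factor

Step 1 — Resonance condition Im(Z)=0 gives ω₀ = 1/√(LC).
Step 2 — ω₀ = 1/√(0.00459·1.23e-07) = 4.209e+04 rad/s.
Step 3 — f₀ = ω₀/(2π) = 6698 Hz.
Step 4 — Series Q: Q = ω₀L/R = 4.209e+04·0.00459/50.5 = 3.825.

(a) f₀ = 6698 Hz  (b) Q = 3.825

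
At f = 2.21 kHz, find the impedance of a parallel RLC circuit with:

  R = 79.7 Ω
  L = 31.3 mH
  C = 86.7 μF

Step 1 — Angular frequency: ω = 2π·f = 2π·2210 = 1.389e+04 rad/s.
Step 2 — Component impedances:
  R: Z = R = 79.7 Ω
  L: Z = jωL = j·1.389e+04·0.0313 = 0 + j434.6 Ω
  C: Z = 1/(jωC) = -j/(ω·C) = 0 - j0.8306 Ω
Step 3 — Parallel combination: 1/Z_total = 1/R + 1/L + 1/C; Z_total = 0.008689 - j0.8321 Ω = 0.8322∠-89.4° Ω.

Z = 0.008689 - j0.8321 Ω = 0.8322∠-89.4° Ω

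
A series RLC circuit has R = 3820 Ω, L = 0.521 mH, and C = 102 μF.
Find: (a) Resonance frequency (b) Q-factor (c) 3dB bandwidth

Step 1 — Resonance: ω₀ = 1/√(LC) = 1/√(0.000521·0.000102) = 4338 rad/s.
Step 2 — f₀ = ω₀/(2π) = 690.4 Hz.
Step 3 — Series Q: Q = ω₀L/R = 4338·0.000521/3820 = 0.0005916.
Step 4 — Bandwidth: Δω = ω₀/Q = 7.332e+06 rad/s; BW = Δω/(2π) = 1.167e+06 Hz.

(a) f₀ = 690.4 Hz  (b) Q = 0.0005916  (c) BW = 1.167e+06 Hz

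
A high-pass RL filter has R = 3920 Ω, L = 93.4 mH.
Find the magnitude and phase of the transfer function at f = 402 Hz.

Step 1 — Angular frequency: ω = 2π·402 = 2526 rad/s.
Step 2 — Transfer function: H(jω) = jωL/(R + jωL).
Step 3 — Numerator jωL = j·235.9; denominator R + jωL = 3920 + j235.9.
Step 4 — H = 0.003609 + j0.05996.
Step 5 — Magnitude: |H| = 0.06007 (-24.4 dB); phase: φ = 86.6°.

|H| = 0.06007 (-24.4 dB), φ = 86.6°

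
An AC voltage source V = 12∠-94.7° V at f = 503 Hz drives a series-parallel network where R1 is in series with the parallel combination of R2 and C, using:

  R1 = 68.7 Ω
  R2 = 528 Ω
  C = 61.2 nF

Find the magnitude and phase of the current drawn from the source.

Step 1 — Angular frequency: ω = 2π·f = 2π·503 = 3160 rad/s.
Step 2 — Component impedances:
  R1: Z = R = 68.7 Ω
  R2: Z = R = 528 Ω
  C: Z = 1/(jωC) = -j/(ω·C) = 0 - j5170 Ω
Step 3 — Parallel branch: R2 || C = 1/(1/R2 + 1/C) = 522.6 - j53.37 Ω.
Step 4 — Series with R1: Z_total = R1 + (R2 || C) = 591.3 - j53.37 Ω = 593.7∠-5.2° Ω.
Step 5 — Source phasor: V = 12∠-94.7° V = -0.9833 - j11.96 V.
Step 6 — Ohm's law: I = V / Z_total = (-0.9833 - j11.96) / (591.3 - j53.37) = 0.0001614 - j0.02021 A.
Step 7 — Convert to polar: |I| = 0.02021 A, ∠I = -89.5°.

I = 0.02021∠-89.5° A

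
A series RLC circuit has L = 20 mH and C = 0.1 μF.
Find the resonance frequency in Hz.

Step 1 — Resonance condition Im(Z)=0 gives ω₀ = 1/√(LC).
Step 2 — ω₀ = 1/√(0.02·1e-07) = 2.236e+04 rad/s.
Step 3 — f₀ = ω₀/(2π) = 3559 Hz.

f₀ = 3559 Hz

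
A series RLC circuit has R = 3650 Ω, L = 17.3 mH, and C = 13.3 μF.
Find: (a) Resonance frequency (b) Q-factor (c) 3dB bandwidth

Step 1 — Resonance: ω₀ = 1/√(LC) = 1/√(0.0173·1.33e-05) = 2085 rad/s.
Step 2 — f₀ = ω₀/(2π) = 331.8 Hz.
Step 3 — Series Q: Q = ω₀L/R = 2085·0.0173/3650 = 0.009881.
Step 4 — Bandwidth: Δω = ω₀/Q = 2.11e+05 rad/s; BW = Δω/(2π) = 3.358e+04 Hz.

(a) f₀ = 331.8 Hz  (b) Q = 0.009881  (c) BW = 3.358e+04 Hz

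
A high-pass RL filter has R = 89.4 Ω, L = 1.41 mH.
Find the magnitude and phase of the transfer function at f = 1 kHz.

Step 1 — Angular frequency: ω = 2π·1000 = 6283 rad/s.
Step 2 — Transfer function: H(jω) = jωL/(R + jωL).
Step 3 — Numerator jωL = j·8.859; denominator R + jωL = 89.4 + j8.859.
Step 4 — H = 0.009725 + j0.09813.
Step 5 — Magnitude: |H| = 0.09861 (-20.1 dB); phase: φ = 84.3°.

|H| = 0.09861 (-20.1 dB), φ = 84.3°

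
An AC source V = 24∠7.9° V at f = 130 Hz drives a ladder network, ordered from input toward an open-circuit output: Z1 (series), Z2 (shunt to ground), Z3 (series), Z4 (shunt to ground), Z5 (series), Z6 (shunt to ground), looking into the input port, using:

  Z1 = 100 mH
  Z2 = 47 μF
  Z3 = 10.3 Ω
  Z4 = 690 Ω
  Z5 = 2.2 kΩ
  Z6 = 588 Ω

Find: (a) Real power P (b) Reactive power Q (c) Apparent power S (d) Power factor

Step 1 — Angular frequency: ω = 2π·f = 2π·130 = 816.8 rad/s.
Step 2 — Component impedances:
  Z1: Z = jωL = j·816.8·0.1 = 0 + j81.68 Ω
  Z2: Z = 1/(jωC) = -j/(ω·C) = 0 - j26.05 Ω
  Z3: Z = R = 10.3 Ω
  Z4: Z = R = 690 Ω
  Z5: Z = R = 2200 Ω
  Z6: Z = R = 588 Ω
Step 3 — Ladder network (open output): work backward from the far end, alternating series and parallel combinations. Z_in = 1.202 + j55.69 Ω = 55.7∠88.8° Ω.
Step 4 — Source phasor: V = 24∠7.9° V = 23.77 + j3.299 V.
Step 5 — Current: I = V / Z = 0.06841 - j0.4254 A = 0.4309∠-80.9° A.
Step 6 — Complex power: S = V·I* = 0.2231 + j10.34 VA.
Step 7 — Real power: P = Re(S) = 0.2231 W.
Step 8 — Reactive power: Q = Im(S) = 10.34 VAR.
Step 9 — Apparent power: |S| = 10.34 VA.
Step 10 — Power factor: PF = P/|S| = 0.02157 (lagging).

(a) P = 0.2231 W  (b) Q = 10.34 VAR  (c) S = 10.34 VA  (d) PF = 0.02157 (lagging)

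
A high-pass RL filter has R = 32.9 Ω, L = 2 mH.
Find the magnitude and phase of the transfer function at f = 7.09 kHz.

Step 1 — Angular frequency: ω = 2π·7090 = 4.455e+04 rad/s.
Step 2 — Transfer function: H(jω) = jωL/(R + jωL).
Step 3 — Numerator jωL = j·89.1; denominator R + jωL = 32.9 + j89.1.
Step 4 — H = 0.88 + j0.325.
Step 5 — Magnitude: |H| = 0.9381 (-0.6 dB); phase: φ = 20.3°.

|H| = 0.9381 (-0.6 dB), φ = 20.3°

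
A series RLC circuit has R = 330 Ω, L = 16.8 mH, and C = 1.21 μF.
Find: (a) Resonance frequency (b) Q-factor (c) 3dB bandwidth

Step 1 — Resonance: ω₀ = 1/√(LC) = 1/√(0.0168·1.21e-06) = 7014 rad/s.
Step 2 — f₀ = ω₀/(2π) = 1116 Hz.
Step 3 — Series Q: Q = ω₀L/R = 7014·0.0168/330 = 0.3571.
Step 4 — Bandwidth: Δω = ω₀/Q = 1.964e+04 rad/s; BW = Δω/(2π) = 3126 Hz.

(a) f₀ = 1116 Hz  (b) Q = 0.3571  (c) BW = 3126 Hz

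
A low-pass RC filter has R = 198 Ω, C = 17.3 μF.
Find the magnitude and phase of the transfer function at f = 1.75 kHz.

Step 1 — Angular frequency: ω = 2π·1750 = 1.1e+04 rad/s.
Step 2 — Transfer function: H(jω) = 1/(1 + jωRC).
Step 3 — Denominator: 1 + jωRC = 1 + j·1.1e+04·198·1.73e-05 = 1 + j37.66.
Step 4 — H = 0.0007044 - j0.02653.
Step 5 — Magnitude: |H| = 0.02654 (-31.5 dB); phase: φ = -88.5°.

|H| = 0.02654 (-31.5 dB), φ = -88.5°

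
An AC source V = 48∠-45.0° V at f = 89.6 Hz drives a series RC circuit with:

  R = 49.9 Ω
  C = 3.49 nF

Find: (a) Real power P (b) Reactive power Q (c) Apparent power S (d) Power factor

Step 1 — Angular frequency: ω = 2π·f = 2π·89.6 = 563 rad/s.
Step 2 — Component impedances:
  R: Z = R = 49.9 Ω
  C: Z = 1/(jωC) = -j/(ω·C) = 0 - j5.09e+05 Ω
Step 3 — Series combination: Z_total = R + C = 49.9 - j5.09e+05 Ω = 5.09e+05∠-90.0° Ω.
Step 4 — Source phasor: V = 48∠-45.0° V = 33.94 - j33.94 V.
Step 5 — Current: I = V / Z = 6.669e-05 + j6.668e-05 A = 9.431e-05∠45.0° A.
Step 6 — Complex power: S = V·I* = 4.438e-07 - j0.004527 VA.
Step 7 — Real power: P = Re(S) = 4.438e-07 W.
Step 8 — Reactive power: Q = Im(S) = -0.004527 VAR.
Step 9 — Apparent power: |S| = 0.004527 VA.
Step 10 — Power factor: PF = P/|S| = 9.804e-05 (leading).

(a) P = 4.438e-07 W  (b) Q = -0.004527 VAR  (c) S = 0.004527 VA  (d) PF = 9.804e-05 (leading)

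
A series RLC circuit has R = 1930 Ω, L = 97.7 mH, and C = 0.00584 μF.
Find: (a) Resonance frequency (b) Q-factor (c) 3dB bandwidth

Step 1 — Resonance: ω₀ = 1/√(LC) = 1/√(0.0977·5.84e-09) = 4.186e+04 rad/s.
Step 2 — f₀ = ω₀/(2π) = 6663 Hz.
Step 3 — Series Q: Q = ω₀L/R = 4.186e+04·0.0977/1930 = 2.119.
Step 4 — Bandwidth: Δω = ω₀/Q = 1.975e+04 rad/s; BW = Δω/(2π) = 3144 Hz.

(a) f₀ = 6663 Hz  (b) Q = 2.119  (c) BW = 3144 Hz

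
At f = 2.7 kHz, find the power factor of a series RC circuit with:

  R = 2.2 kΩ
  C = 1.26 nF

Step 1 — Angular frequency: ω = 2π·f = 2π·2700 = 1.696e+04 rad/s.
Step 2 — Component impedances:
  R: Z = R = 2200 Ω
  C: Z = 1/(jωC) = -j/(ω·C) = 0 - j4.678e+04 Ω
Step 3 — Series combination: Z_total = R + C = 2200 - j4.678e+04 Ω = 4.683e+04∠-87.3° Ω.
Step 4 — Power factor: PF = cos(φ) = Re(Z)/|Z| = 2200/46834 = 0.04697.
Step 5 — Type: Im(Z) = -4.678e+04 ⇒ leading (phase φ = -87.3°).

PF = 0.04697 (leading, φ = -87.3°)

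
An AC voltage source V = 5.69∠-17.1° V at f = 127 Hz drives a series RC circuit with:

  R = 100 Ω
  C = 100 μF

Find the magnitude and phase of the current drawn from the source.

Step 1 — Angular frequency: ω = 2π·f = 2π·127 = 798 rad/s.
Step 2 — Component impedances:
  R: Z = R = 100 Ω
  C: Z = 1/(jωC) = -j/(ω·C) = 0 - j12.53 Ω
Step 3 — Series combination: Z_total = R + C = 100 - j12.53 Ω = 100.8∠-7.1° Ω.
Step 4 — Source phasor: V = 5.69∠-17.1° V = 5.438 - j1.673 V.
Step 5 — Ohm's law: I = V / Z_total = (5.438 - j1.673) / (100 - j12.53) = 0.05561 - j0.009762 A.
Step 6 — Convert to polar: |I| = 0.05646 A, ∠I = -10.0°.

I = 0.05646∠-10.0° A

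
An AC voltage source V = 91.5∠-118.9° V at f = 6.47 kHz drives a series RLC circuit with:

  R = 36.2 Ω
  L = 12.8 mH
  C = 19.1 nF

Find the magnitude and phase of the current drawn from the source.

Step 1 — Angular frequency: ω = 2π·f = 2π·6470 = 4.065e+04 rad/s.
Step 2 — Component impedances:
  R: Z = R = 36.2 Ω
  L: Z = jωL = j·4.065e+04·0.0128 = 0 + j520.3 Ω
  C: Z = 1/(jωC) = -j/(ω·C) = 0 - j1288 Ω
Step 3 — Series combination: Z_total = R + L + C = 36.2 - j767.6 Ω = 768.4∠-87.3° Ω.
Step 4 — Source phasor: V = 91.5∠-118.9° V = -44.22 - j80.11 V.
Step 5 — Ohm's law: I = V / Z_total = (-44.22 - j80.11) / (36.2 - j767.6) = 0.1014 - j0.0624 A.
Step 6 — Convert to polar: |I| = 0.1191 A, ∠I = -31.6°.

I = 0.1191∠-31.6° A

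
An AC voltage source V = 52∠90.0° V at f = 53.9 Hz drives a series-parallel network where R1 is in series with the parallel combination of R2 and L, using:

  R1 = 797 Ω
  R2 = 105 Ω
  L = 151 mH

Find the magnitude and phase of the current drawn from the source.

Step 1 — Angular frequency: ω = 2π·f = 2π·53.9 = 338.7 rad/s.
Step 2 — Component impedances:
  R1: Z = R = 797 Ω
  R2: Z = R = 105 Ω
  L: Z = jωL = j·338.7·0.151 = 0 + j51.14 Ω
Step 3 — Parallel branch: R2 || L = 1/(1/R2 + 1/L) = 20.13 + j41.33 Ω.
Step 4 — Series with R1: Z_total = R1 + (R2 || L) = 817.1 + j41.33 Ω = 818.2∠2.9° Ω.
Step 5 — Source phasor: V = 52∠90.0° V = 0 + j52 V.
Step 6 — Ohm's law: I = V / Z_total = (0 + j52) / (817.1 + j41.33) = 0.003211 + j0.06347 A.
Step 7 — Convert to polar: |I| = 0.06356 A, ∠I = 87.1°.

I = 0.06356∠87.1° A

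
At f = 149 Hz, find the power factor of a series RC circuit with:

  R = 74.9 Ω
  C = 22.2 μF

Step 1 — Angular frequency: ω = 2π·f = 2π·149 = 936.2 rad/s.
Step 2 — Component impedances:
  R: Z = R = 74.9 Ω
  C: Z = 1/(jωC) = -j/(ω·C) = 0 - j48.12 Ω
Step 3 — Series combination: Z_total = R + C = 74.9 - j48.12 Ω = 89.02∠-32.7° Ω.
Step 4 — Power factor: PF = cos(φ) = Re(Z)/|Z| = 74.9/89.02 = 0.8414.
Step 5 — Type: Im(Z) = -48.12 ⇒ leading (phase φ = -32.7°).

PF = 0.8414 (leading, φ = -32.7°)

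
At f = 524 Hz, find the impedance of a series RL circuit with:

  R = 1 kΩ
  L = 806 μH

Step 1 — Angular frequency: ω = 2π·f = 2π·524 = 3292 rad/s.
Step 2 — Component impedances:
  R: Z = R = 1000 Ω
  L: Z = jωL = j·3292·0.000806 = 0 + j2.654 Ω
Step 3 — Series combination: Z_total = R + L = 1000 + j2.654 Ω = 1000∠0.2° Ω.

Z = 1000 + j2.654 Ω = 1000∠0.2° Ω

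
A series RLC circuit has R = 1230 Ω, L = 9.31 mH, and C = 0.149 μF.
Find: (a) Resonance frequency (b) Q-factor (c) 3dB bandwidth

Step 1 — Resonance condition Im(Z)=0 gives ω₀ = 1/√(LC).
Step 2 — ω₀ = 1/√(0.00931·1.49e-07) = 2.685e+04 rad/s.
Step 3 — f₀ = ω₀/(2π) = 4273 Hz.
Step 4 — Series Q: Q = ω₀L/R = 2.685e+04·0.00931/1230 = 0.2032.
Step 5 — 3dB bandwidth: Δω = ω₀/Q = 1.321e+05 rad/s; BW = Δω/(2π) = 2.103e+04 Hz.

(a) f₀ = 4273 Hz  (b) Q = 0.2032  (c) BW = 2.103e+04 Hz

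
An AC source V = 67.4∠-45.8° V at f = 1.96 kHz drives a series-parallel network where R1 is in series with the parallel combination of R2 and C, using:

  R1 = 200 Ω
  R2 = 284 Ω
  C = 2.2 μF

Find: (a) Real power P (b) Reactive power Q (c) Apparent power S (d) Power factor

Step 1 — Angular frequency: ω = 2π·f = 2π·1960 = 1.232e+04 rad/s.
Step 2 — Component impedances:
  R1: Z = R = 200 Ω
  R2: Z = R = 284 Ω
  C: Z = 1/(jωC) = -j/(ω·C) = 0 - j36.91 Ω
Step 3 — Parallel branch: R2 || C = 1/(1/R2 + 1/C) = 4.717 - j36.3 Ω.
Step 4 — Series with R1: Z_total = R1 + (R2 || C) = 204.7 - j36.3 Ω = 207.9∠-10.1° Ω.
Step 5 — Source phasor: V = 67.4∠-45.8° V = 46.99 - j48.32 V.
Step 6 — Current: I = V / Z = 0.2631 - j0.1894 A = 0.3242∠-35.7° A.
Step 7 — Complex power: S = V·I* = 21.51 - j3.814 VA.
Step 8 — Real power: P = Re(S) = 21.51 W.
Step 9 — Reactive power: Q = Im(S) = -3.814 VAR.
Step 10 — Apparent power: |S| = 21.85 VA.
Step 11 — Power factor: PF = P/|S| = 0.9846 (leading).

(a) P = 21.51 W  (b) Q = -3.814 VAR  (c) S = 21.85 VA  (d) PF = 0.9846 (leading)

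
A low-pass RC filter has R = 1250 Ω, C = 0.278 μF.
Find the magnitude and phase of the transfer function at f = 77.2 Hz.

Step 1 — Angular frequency: ω = 2π·77.2 = 485.1 rad/s.
Step 2 — Transfer function: H(jω) = 1/(1 + jωRC).
Step 3 — Denominator: 1 + jωRC = 1 + j·485.1·1250·2.78e-07 = 1 + j0.1686.
Step 4 — H = 0.9724 - j0.1639.
Step 5 — Magnitude: |H| = 0.9861 (-0.1 dB); phase: φ = -9.6°.

|H| = 0.9861 (-0.1 dB), φ = -9.6°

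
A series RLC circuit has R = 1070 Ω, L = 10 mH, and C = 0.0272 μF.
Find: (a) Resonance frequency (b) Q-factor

Step 1 — Resonance condition Im(Z)=0 gives ω₀ = 1/√(LC).
Step 2 — ω₀ = 1/√(0.01·2.72e-08) = 6.063e+04 rad/s.
Step 3 — f₀ = ω₀/(2π) = 9650 Hz.
Step 4 — Series Q: Q = ω₀L/R = 6.063e+04·0.01/1070 = 0.5667.

(a) f₀ = 9650 Hz  (b) Q = 0.5667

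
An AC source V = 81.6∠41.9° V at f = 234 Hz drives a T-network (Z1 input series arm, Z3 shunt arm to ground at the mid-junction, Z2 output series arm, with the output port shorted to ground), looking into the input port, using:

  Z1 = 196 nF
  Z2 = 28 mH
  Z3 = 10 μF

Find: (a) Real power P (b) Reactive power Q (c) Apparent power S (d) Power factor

Step 1 — Angular frequency: ω = 2π·f = 2π·234 = 1470 rad/s.
Step 2 — Component impedances:
  Z1: Z = 1/(jωC) = -j/(ω·C) = 0 - j3470 Ω
  Z2: Z = jωL = j·1470·0.028 = 0 + j41.17 Ω
  Z3: Z = 1/(jωC) = -j/(ω·C) = 0 - j68.01 Ω
Step 3 — With the output port shorted to ground, the output series arm Z2 runs from the junction to ground; the shunt arm Z3 also runs from the junction to ground. They appear in parallel: Z3 || Z2 = 0 + j104.3 Ω.
Step 4 — Series with input arm Z1: Z_in = Z1 + (Z3 || Z2) = 0 - j3366 Ω = 3366∠-90.0° Ω.
Step 5 — Source phasor: V = 81.6∠41.9° V = 60.74 + j54.5 V.
Step 6 — Current: I = V / Z = -0.01619 + j0.01804 A = 0.02424∠131.9° A.
Step 7 — Complex power: S = V·I* = 0 - j1.978 VA.
Step 8 — Real power: P = Re(S) = 0 W.
Step 9 — Reactive power: Q = Im(S) = -1.978 VAR.
Step 10 — Apparent power: |S| = 1.978 VA.
Step 11 — Power factor: PF = P/|S| = 0 (leading).

(a) P = 0 W  (b) Q = -1.978 VAR  (c) S = 1.978 VA  (d) PF = 0 (leading)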